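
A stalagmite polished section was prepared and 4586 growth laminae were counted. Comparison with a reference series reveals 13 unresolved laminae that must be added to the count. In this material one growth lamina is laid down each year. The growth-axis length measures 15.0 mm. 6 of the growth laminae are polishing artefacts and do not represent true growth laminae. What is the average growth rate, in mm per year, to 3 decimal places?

0.003 mm per year

True growth lamina count = 4586 − 6 + 13 = 4593.
Mean rate = 15.0 mm / 4593 years ≈ 0.003 mm per year.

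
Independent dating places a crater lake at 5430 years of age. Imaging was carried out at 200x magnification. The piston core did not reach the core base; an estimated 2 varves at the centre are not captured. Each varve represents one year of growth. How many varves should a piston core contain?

5428 varves

Expected varves over 5430 years: 5430.
5430 − 2 missed = 5428 varves expected in the prepared section.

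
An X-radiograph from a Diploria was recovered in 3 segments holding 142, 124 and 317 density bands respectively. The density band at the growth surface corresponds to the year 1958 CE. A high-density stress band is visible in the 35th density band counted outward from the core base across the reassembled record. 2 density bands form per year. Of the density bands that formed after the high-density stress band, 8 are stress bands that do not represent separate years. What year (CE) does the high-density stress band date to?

1688 CE

Total density bands = 142 + 124 + 317 = 583.
Between density band 35 and the growth surface there are 583 − 35 = 548 density bands.
Removing the 8 false density bands leaves 548 − 8 = 540 true density bands beyond the high-density stress band.
540 density bands at 2 per year is 540 / 2 = 270 years.
Counting back 270 years from 1958 CE places the high-density stress band in 1958 − 270 = 1688 CE.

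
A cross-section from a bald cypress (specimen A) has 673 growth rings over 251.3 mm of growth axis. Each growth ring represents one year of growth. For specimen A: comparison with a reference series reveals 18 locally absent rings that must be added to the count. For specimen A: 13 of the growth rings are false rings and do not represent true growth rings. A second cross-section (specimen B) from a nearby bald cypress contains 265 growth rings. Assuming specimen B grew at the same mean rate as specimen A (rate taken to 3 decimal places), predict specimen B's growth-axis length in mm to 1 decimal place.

98.3 mm

Specimen A: true growth ring count = 673 − 13 + 18 = 678.
A: 251.3 mm over 678 years gives 251.3 / 678 ≈ 0.371 mm per year.
Length of B = 0.371 × 265 = 98.3 mm.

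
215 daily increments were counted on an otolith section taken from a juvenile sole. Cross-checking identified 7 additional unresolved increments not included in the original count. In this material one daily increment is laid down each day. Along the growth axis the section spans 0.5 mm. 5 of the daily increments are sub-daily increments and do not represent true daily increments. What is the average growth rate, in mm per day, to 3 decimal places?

0.002 mm per day

After corrections the count is 215 − 5 + 7 = 217 daily increments.
0.5 mm over 217 days gives 0.5 / 217 ≈ 0.002 mm per day.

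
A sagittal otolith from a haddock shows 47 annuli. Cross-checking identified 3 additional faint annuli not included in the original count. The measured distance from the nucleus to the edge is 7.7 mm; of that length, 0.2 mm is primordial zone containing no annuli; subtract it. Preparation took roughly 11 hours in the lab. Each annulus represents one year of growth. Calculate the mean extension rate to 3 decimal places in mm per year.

True annulus count = 47 + 3 = 50.
Net length = 7.7 − 0.2 = 7.5 mm.
7.5 mm over 50 years gives 7.5 / 50 ≈ 0.150 mm per year.

0.150 mm per year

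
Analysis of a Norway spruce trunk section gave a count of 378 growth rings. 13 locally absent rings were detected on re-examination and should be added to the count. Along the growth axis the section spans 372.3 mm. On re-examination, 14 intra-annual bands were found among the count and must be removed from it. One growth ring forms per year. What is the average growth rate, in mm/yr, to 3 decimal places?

0.988 mm/yr

Adjusted count: 378 − 14 + 13 = 377 growth rings.
Extension rate ≈ 372.3 / 377 = 0.988 mm/yr.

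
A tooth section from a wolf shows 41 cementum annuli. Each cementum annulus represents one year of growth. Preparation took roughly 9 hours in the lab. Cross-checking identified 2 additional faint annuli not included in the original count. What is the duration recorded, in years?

43 yr

Correcting the raw count gives 41 + 2 = 43 true cementum annuli.
At one cementum annulus per year, that is 43 years.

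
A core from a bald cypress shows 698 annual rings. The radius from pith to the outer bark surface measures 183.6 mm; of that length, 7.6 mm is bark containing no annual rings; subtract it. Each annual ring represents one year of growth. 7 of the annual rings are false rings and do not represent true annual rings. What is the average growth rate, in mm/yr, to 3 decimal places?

0.255 mm/yr

True annual ring count = 698 − 7 = 691.
Removing the 7.6 mm offcut leaves 183.6 − 7.6 = 176.0 mm.
176.0 mm over 691 years gives 176.0 / 691 ≈ 0.255 mm/yr.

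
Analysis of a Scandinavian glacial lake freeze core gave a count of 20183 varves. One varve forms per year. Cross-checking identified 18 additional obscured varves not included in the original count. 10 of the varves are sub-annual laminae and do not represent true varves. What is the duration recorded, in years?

20191 years

True varve count = 20183 − 10 + 18 = 20191.
One varve per year makes the duration 20191 years.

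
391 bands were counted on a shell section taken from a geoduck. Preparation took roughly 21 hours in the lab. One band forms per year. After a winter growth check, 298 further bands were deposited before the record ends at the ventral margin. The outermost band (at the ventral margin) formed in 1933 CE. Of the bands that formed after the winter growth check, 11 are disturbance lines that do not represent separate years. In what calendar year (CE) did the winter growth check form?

298 bands formed after the winter growth check.
Excluding 11 false bands: 298 − 11 = 287.
The band at the ventral margin is 1933 CE, so the winter growth check dates to 1933 − 287 = 1646 CE.

1646 CE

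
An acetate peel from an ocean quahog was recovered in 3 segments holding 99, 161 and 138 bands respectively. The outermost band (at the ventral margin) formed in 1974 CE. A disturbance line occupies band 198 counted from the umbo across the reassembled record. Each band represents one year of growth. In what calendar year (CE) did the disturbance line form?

Total bands = 99 + 161 + 138 = 398.
398 − 198 = 200 bands lie beyond the disturbance line toward the ventral margin.
1974 − 200 = 1774 CE.

1774 CE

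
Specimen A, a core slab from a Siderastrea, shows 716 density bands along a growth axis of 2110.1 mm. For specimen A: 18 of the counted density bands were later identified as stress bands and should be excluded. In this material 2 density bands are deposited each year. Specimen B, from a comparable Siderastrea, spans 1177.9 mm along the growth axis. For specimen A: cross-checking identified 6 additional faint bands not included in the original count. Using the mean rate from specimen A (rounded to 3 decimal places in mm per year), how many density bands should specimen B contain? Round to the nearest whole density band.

Specimen A: after corrections the count is 716 − 18 + 6 = 704 density bands.
Specimen A: 704 density bands at 2 per year is 704 / 2 = 352 years.
A: 2110.1 mm over 352 years gives 2110.1 / 352 ≈ 5.995 mm/yr.
B spans 1177.9 / 5.995 = 196.48 years; at 2 density bands per year that is 196.48 × 2 ≈ 393 density bands.

393 density bands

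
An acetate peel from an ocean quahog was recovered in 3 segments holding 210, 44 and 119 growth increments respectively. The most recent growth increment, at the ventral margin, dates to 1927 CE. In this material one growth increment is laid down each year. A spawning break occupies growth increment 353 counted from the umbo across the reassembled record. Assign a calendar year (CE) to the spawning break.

1907 CE

Total growth increments = 210 + 44 + 119 = 373.
The spawning break sits at growth increment 353 from the umbo, so 373 − 353 = 20 growth increments formed after it.
The growth increment at the ventral margin is 1927 CE, so the spawning break dates to 1927 − 20 = 1907 CE.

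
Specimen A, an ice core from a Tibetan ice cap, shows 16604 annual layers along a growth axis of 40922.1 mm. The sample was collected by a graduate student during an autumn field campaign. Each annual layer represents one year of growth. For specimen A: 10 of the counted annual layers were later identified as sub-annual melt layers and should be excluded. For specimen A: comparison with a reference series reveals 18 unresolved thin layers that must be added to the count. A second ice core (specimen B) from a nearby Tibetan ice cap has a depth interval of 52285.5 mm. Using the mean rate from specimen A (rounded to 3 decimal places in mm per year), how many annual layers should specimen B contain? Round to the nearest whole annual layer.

Specimen A: correcting the raw count gives 16604 − 10 + 18 = 16612 true annual layers.
A: Mean rate = 40922.1 mm / 16612 years ≈ 2.463 mm/yr.
For B, 52285.5 / 2.463 = 21228.38 years ≈ 21228 annual layers.

21228 annual layers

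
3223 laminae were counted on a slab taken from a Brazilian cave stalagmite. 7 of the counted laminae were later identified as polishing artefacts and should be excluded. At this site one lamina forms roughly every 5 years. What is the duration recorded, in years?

16080 years

True lamina count = 3223 − 7 = 3216.
3216 laminae at 5 years each span 3216 × 5 = 16080 years.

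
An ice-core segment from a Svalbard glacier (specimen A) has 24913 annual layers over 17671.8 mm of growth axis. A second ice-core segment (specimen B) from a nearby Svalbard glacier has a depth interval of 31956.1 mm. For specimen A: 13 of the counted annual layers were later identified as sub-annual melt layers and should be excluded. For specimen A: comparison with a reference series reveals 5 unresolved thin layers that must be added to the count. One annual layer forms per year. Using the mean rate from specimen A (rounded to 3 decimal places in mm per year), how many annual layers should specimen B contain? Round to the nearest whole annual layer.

45009 annual layers

Specimen A: correcting the raw count gives 24913 − 13 + 5 = 24905 true annual layers.
A: Mean rate = 17671.8 mm / 24905 years ≈ 0.710 mm per year.
B spans 31956.1 / 0.710 = 45008.59 years ≈ 45009 annual layers.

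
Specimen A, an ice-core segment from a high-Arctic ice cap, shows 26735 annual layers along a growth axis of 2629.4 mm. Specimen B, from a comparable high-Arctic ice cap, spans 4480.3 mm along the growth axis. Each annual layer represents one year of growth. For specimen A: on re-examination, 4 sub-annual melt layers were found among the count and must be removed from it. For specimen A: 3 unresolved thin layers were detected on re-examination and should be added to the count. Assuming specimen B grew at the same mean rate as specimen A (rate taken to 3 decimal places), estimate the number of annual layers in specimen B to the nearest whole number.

45717 annual layers

Specimen A: true annual layer count = 26735 − 4 + 3 = 26734.
A: Mean rate = 2629.4 mm / 26734 years ≈ 0.098 mm per year.
B spans 4480.3 / 0.098 = 45717.35 years ≈ 45717 annual layers.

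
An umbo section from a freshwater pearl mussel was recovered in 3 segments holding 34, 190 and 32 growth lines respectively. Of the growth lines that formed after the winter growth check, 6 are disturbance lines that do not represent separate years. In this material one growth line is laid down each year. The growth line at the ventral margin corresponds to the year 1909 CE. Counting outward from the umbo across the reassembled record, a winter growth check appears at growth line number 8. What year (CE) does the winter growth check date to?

Total growth lines = 34 + 190 + 32 = 256.
256 − 8 = 248 growth lines lie beyond the winter growth check toward the ventral margin.
Excluding 6 false growth lines: 248 − 6 = 242.
1909 − 242 = 1667 CE.

1667 CE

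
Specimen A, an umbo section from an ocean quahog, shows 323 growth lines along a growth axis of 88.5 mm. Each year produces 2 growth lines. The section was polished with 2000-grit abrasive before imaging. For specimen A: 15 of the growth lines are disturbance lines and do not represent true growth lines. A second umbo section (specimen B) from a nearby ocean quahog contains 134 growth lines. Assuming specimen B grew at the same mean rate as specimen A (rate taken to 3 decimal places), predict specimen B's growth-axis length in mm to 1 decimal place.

Specimen A: adjusted count: 323 − 15 = 308 growth lines.
Specimen A: 308 growth lines at 2 per year is 308 / 2 = 154 years.
A: Mean rate = 88.5 mm / 154 years ≈ 0.575 mm per year.
Specimen B: with 2 growth lines per year, 134 / 2 = 67 years. Length of B = 0.575 × 67 = 38.5 mm.

38.5 mm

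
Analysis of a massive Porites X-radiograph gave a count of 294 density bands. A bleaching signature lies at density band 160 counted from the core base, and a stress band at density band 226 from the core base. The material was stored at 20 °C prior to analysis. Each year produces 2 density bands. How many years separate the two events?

33 yr

226 − 160 = 66 density bands lie between the two events.
With 2 density bands per year, 66 / 2 = 33 years.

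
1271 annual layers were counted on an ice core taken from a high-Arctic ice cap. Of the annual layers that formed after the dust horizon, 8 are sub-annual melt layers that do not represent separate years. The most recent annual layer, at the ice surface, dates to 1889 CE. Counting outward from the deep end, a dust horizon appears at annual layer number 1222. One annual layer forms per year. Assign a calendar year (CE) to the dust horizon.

Between annual layer 1222 and the ice surface there are 1271 − 1222 = 49 annual layers.
Excluding 8 false annual layers: 49 − 8 = 41.
The annual layer at the ice surface is 1889 CE, so the dust horizon dates to 1889 − 41 = 1848 CE.

1848 CE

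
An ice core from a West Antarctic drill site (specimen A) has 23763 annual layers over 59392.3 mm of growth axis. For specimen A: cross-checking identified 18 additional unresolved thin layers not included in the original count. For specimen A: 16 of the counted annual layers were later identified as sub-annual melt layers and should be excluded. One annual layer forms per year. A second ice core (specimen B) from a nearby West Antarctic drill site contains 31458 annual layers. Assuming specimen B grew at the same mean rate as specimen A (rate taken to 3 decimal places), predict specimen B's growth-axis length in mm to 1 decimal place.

78613.5 mm

Specimen A: after corrections the count is 23763 − 16 + 18 = 23765 annual layers.
A: Extension rate ≈ 59392.3 / 23765 = 2.499 mm/yr.
For B, 2.499 mm/year × 31458 years = 78613.5 mm.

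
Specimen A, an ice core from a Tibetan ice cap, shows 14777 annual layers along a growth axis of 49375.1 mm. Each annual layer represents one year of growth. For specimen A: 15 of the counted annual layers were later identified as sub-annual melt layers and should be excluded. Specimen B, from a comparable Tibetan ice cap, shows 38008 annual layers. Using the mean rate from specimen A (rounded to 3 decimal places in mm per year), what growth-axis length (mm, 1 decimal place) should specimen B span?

127136.8 mm

Specimen A: after corrections the count is 14777 − 15 = 14762 annual layers.
A: Extension rate ≈ 49375.1 / 14762 = 3.345 mm/year.
For B, 3.345 mm/year × 38008 years = 127136.8 mm.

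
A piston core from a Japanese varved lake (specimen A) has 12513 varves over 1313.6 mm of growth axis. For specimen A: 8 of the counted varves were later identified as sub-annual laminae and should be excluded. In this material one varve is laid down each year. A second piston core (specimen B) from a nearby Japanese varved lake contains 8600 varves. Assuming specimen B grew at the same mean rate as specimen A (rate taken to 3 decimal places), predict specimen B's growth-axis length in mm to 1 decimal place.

903.0 mm

Specimen A: adjusted count: 12513 − 8 = 12505 varves.
A: Mean rate = 1313.6 mm / 12505 years ≈ 0.105 mm/yr.
Length of B = 0.105 × 8600 = 903.0 mm.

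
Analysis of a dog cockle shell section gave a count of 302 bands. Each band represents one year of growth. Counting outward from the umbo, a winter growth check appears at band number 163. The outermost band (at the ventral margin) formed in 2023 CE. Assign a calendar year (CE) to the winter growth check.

302 − 163 = 139 bands lie beyond the winter growth check toward the ventral margin.
The band at the ventral margin is 2023 CE, so the winter growth check dates to 2023 − 139 = 1884 CE.

1884 CE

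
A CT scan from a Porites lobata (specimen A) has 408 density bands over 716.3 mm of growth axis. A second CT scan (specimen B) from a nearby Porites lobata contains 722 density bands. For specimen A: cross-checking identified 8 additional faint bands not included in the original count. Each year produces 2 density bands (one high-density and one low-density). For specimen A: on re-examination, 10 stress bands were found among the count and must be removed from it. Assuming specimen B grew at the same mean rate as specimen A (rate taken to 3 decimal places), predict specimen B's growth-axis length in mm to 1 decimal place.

Specimen A: true density band count = 408 − 10 + 8 = 406.
Specimen A: 406 density bands at 2 per year is 406 / 2 = 203 years.
A: Mean rate = 716.3 mm / 203 years ≈ 3.529 mm per year.
Specimen B: with 2 density bands per year, 722 / 2 = 361 years. Length of B = 3.529 × 361 = 1274.0 mm.

1274.0 mm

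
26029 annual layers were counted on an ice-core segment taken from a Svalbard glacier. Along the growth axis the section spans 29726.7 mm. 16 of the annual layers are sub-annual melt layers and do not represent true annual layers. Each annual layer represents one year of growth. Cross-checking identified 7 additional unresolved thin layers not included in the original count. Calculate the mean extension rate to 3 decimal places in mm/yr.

1.142 mm/yr

Correcting the raw count gives 26029 − 16 + 7 = 26020 true annual layers.
Extension rate ≈ 29726.7 / 26020 = 1.142 mm/yr.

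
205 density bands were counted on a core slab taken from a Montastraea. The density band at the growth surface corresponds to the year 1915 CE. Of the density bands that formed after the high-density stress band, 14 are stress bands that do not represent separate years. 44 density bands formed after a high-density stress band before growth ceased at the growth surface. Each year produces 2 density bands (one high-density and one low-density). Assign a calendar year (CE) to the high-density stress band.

1900 CE

44 density bands formed after the high-density stress band.
Excluding 14 false density bands: 44 − 14 = 30.
With 2 density bands per year, 30 / 2 = 15 years.
Counting back 15 years from 1915 CE places the high-density stress band in 1915 − 15 = 1900 CE.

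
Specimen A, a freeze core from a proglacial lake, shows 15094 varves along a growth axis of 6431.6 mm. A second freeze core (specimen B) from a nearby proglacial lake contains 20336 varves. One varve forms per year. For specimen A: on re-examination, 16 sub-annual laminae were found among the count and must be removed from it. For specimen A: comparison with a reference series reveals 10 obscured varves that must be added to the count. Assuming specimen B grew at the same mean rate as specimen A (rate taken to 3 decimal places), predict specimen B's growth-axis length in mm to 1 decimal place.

Specimen A: adjusted count: 15094 − 16 + 10 = 15088 varves.
A: Mean rate = 6431.6 mm / 15088 years ≈ 0.426 mm/year.
For B, 0.426 mm/year × 20336 years = 8663.1 mm.

8663.1 mm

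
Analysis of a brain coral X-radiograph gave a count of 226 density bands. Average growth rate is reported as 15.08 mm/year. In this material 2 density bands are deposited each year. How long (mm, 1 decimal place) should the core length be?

1704.0 mm

226 density bands at 2 per year is 226 / 2 = 113 years.
Length ≈ 15.08 × 113 = 1704.0 mm.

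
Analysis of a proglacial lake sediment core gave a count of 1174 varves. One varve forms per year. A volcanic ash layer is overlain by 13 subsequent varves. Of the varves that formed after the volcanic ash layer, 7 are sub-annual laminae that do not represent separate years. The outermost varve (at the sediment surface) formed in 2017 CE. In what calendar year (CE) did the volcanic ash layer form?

13 varves formed after the volcanic ash layer.
13 − 7 false = 6 true varves after the volcanic ash layer.
2017 − 6 = 2011 CE.

2011 CE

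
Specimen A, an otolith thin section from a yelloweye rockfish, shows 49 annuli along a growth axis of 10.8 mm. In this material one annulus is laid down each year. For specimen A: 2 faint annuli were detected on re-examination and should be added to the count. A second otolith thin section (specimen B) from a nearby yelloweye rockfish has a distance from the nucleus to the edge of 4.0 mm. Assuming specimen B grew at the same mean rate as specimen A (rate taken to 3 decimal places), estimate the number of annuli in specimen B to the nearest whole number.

Specimen A: true annulus count = 49 + 2 = 51.
A: 10.8 mm over 51 years gives 10.8 / 51 ≈ 0.212 mm/yr.
For B, 4.0 / 0.212 = 18.87 years ≈ 19 annuli.

19 annuli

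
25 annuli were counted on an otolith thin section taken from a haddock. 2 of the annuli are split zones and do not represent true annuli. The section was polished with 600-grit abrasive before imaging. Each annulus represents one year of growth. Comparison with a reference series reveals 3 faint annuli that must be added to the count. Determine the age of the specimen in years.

Correcting the raw count gives 25 − 2 + 3 = 26 true annuli.
With a one-to-one annulus periodicity this is 26 years.

26 years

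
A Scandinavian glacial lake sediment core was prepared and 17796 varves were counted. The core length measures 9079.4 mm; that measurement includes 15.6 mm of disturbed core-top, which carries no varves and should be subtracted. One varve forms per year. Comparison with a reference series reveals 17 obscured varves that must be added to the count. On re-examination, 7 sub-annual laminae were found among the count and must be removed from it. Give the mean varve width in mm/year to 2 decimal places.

0.51 mm/year

True varve count = 17796 − 7 + 17 = 17806.
Removing the 15.6 mm offcut leaves 9079.4 − 15.6 = 9063.8 mm.
9063.8 mm over 17806 years gives 9063.8 / 17806 ≈ 0.51 mm/year.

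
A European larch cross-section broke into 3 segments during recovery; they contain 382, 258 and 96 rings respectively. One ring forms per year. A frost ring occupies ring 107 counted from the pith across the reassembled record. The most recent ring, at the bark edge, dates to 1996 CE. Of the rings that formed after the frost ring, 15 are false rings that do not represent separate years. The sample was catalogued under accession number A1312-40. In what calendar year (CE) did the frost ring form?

Total rings = 382 + 258 + 96 = 736.
736 − 107 = 629 rings lie beyond the frost ring toward the bark edge.
629 − 15 false = 614 true rings after the frost ring.
The ring at the bark edge is 1996 CE, so the frost ring dates to 1996 − 614 = 1382 CE.

1382 CE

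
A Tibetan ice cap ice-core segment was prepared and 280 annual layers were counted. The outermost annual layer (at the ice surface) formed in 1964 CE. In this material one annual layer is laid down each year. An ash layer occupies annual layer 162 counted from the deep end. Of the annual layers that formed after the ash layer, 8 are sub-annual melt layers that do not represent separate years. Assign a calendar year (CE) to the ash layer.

280 − 162 = 118 annual layers lie beyond the ash layer toward the ice surface.
118 − 8 false = 110 true annual layers after the ash layer.
The annual layer at the ice surface is 1964 CE, so the ash layer dates to 1964 − 110 = 1854 CE.

1854 CE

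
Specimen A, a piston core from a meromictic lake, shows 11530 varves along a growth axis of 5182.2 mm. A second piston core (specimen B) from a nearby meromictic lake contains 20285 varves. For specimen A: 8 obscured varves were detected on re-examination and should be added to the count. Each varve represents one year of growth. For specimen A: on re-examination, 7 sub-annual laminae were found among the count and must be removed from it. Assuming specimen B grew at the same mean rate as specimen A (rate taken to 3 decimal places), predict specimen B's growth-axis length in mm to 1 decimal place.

9108.0 mm

Specimen A: true varve count = 11530 − 7 + 8 = 11531.
A: Mean rate = 5182.2 mm / 11531 years ≈ 0.449 mm/yr.
B's length ≈ 0.449 × 20285 = 9108.0 mm.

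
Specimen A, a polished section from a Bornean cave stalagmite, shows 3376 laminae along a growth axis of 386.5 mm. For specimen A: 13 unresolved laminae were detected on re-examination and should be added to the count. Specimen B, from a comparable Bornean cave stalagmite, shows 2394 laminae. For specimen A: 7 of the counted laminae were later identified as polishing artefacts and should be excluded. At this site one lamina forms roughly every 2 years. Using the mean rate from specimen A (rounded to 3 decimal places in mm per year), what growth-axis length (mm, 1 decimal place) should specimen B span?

272.9 mm

Specimen A: adjusted count: 3376 − 7 + 13 = 3382 laminae.
Specimen A: multiplying by 2 years per lamina: 3382 × 2 = 6764 years.
A: Extension rate ≈ 386.5 / 6764 = 0.057 mm per year.
Specimen B: at 2 years per lamina, 2394 × 2 = 4788 years. For B, 0.057 mm/year × 4788 years = 272.9 mm.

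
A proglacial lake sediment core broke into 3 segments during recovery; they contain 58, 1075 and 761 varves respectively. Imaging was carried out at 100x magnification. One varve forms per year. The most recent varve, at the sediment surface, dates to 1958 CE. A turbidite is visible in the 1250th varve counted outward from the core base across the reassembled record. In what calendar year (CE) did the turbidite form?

Total varves = 58 + 1075 + 761 = 1894.
The turbidite sits at varve 1250 from the core base, so 1894 − 1250 = 644 varves formed after it.
The varve at the sediment surface is 1958 CE, so the turbidite dates to 1958 − 644 = 1314 CE.

1314 CE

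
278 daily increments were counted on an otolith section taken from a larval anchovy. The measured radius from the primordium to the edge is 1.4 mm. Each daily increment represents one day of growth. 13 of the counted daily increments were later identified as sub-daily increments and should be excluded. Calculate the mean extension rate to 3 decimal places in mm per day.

0.005 mm per day

After corrections the count is 278 − 13 = 265 daily increments.
1.4 mm over 265 days gives 1.4 / 265 ≈ 0.005 mm per day.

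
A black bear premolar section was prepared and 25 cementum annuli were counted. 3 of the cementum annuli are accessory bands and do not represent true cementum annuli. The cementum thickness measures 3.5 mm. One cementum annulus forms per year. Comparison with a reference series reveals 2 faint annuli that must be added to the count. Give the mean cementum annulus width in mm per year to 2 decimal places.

Adjusted count: 25 − 3 + 2 = 24 cementum annuli.
3.5 mm over 24 years gives 3.5 / 24 ≈ 0.15 mm per year.

0.15 mm per year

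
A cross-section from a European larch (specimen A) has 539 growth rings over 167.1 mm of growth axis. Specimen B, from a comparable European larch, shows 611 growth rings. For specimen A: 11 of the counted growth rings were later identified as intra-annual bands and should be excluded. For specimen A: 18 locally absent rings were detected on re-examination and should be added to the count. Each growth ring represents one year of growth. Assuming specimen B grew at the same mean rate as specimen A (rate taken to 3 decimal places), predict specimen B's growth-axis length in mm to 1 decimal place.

Specimen A: correcting the raw count gives 539 − 11 + 18 = 546 true growth rings.
A: 167.1 mm over 546 years gives 167.1 / 546 ≈ 0.306 mm per year.
For B, 0.306 mm/year × 611 years = 187.0 mm.

187.0 mm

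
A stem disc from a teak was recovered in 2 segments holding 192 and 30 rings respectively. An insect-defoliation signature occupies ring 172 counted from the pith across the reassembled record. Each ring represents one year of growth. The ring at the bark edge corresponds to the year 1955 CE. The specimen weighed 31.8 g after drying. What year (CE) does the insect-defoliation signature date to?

Total rings = 192 + 30 = 222.
222 − 172 = 50 rings lie beyond the insect-defoliation signature toward the bark edge.
Counting back 50 years from 1955 CE places the insect-defoliation signature in 1955 − 50 = 1905 CE.

1905 CE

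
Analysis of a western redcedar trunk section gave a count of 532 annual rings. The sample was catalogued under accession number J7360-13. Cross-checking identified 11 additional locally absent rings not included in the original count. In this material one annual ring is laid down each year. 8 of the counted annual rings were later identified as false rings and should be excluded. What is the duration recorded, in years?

After corrections the count is 532 − 8 + 11 = 535 annual rings.
At one annual ring per year, that is 535 years.

535 years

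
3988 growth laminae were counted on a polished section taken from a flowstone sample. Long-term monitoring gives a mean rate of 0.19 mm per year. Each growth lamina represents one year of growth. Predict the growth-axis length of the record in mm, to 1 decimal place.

3988 years of growth are recorded.
Predicted length = 0.19 mm/year × 3988 years = 757.7 mm.

757.7 mm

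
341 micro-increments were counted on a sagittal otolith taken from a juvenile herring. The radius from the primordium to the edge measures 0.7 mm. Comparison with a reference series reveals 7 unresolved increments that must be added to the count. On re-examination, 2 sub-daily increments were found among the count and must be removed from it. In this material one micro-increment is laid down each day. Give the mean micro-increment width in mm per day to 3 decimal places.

Correcting the raw count gives 341 − 2 + 7 = 346 true micro-increments.
Extension rate ≈ 0.7 / 346 = 0.002 mm per day.

0.002 mm per day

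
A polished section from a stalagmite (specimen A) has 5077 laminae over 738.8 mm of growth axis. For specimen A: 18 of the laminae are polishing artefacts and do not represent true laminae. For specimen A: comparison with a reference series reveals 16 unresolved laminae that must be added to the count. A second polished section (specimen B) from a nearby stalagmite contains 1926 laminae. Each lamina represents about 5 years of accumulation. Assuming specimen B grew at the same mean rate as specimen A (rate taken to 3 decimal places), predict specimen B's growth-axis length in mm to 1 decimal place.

Specimen A: true lamina count = 5077 − 18 + 16 = 5075.
Specimen A: 5075 laminae at 5 years each span 5075 × 5 = 25375 years.
A: 738.8 mm over 25375 years gives 738.8 / 25375 ≈ 0.029 mm/yr.
Specimen B: 1926 laminae at 5 years each span 1926 × 5 = 9630 years. B's length ≈ 0.029 × 9630 = 279.3 mm.

279.3 mm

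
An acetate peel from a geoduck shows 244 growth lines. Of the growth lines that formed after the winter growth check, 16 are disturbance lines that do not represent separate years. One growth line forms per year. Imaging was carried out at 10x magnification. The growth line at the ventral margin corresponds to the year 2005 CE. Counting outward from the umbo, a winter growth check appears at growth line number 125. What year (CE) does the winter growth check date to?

The winter growth check sits at growth line 125 from the umbo, so 244 − 125 = 119 growth lines formed after it.
Removing the 16 false growth lines leaves 119 − 16 = 103 true growth lines beyond the winter growth check.
2005 − 103 = 1902 CE.

1902 CE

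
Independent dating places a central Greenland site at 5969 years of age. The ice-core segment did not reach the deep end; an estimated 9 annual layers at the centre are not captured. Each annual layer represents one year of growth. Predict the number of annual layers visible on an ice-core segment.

One annual layer per year gives 5969 annual layers over 5969 years.
Less the 9 uncaptured annual layers: 5969 − 9 = 5960.

5960 annual layers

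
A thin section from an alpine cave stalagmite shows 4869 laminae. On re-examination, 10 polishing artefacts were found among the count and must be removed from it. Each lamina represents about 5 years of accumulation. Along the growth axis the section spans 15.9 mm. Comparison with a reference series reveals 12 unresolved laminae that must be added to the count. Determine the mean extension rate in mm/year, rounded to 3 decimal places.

0.001 mm/year

Adjusted count: 4869 − 10 + 12 = 4871 laminae.
Multiplying by 5 years per lamina: 4871 × 5 = 24355 years.
Extension rate ≈ 15.9 / 24355 = 0.001 mm/year.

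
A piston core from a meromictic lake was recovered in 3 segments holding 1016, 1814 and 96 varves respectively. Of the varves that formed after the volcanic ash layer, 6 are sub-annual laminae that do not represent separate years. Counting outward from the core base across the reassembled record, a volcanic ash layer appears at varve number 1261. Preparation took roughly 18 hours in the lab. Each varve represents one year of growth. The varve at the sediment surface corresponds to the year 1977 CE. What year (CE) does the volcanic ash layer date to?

318 CE

Total varves = 1016 + 1814 + 96 = 2926.
Between varve 1261 and the sediment surface there are 2926 − 1261 = 1665 varves.
Excluding 6 false varves: 1665 − 6 = 1659.
The varve at the sediment surface is 1977 CE, so the volcanic ash layer dates to 1977 − 1659 = 318 CE.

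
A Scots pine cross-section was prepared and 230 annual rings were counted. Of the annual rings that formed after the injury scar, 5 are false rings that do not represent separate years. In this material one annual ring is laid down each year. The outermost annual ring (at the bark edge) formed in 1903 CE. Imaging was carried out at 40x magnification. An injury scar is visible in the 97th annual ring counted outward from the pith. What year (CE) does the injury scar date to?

The injury scar sits at annual ring 97 from the pith, so 230 − 97 = 133 annual rings formed after it.
Removing the 5 false annual rings leaves 133 − 5 = 128 true annual rings beyond the injury scar.
The annual ring at the bark edge is 1903 CE, so the injury scar dates to 1903 − 128 = 1775 CE.

1775 CE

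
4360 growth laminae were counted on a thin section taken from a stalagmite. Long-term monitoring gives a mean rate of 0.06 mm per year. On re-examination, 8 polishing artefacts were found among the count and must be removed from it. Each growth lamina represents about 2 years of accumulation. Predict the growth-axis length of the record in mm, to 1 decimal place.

522.2 mm

Correcting the raw count gives 4360 − 8 = 4352 true growth laminae.
At 2 years per growth lamina, 4352 × 2 = 8704 years.
Length ≈ 0.06 × 8704 = 522.2 mm.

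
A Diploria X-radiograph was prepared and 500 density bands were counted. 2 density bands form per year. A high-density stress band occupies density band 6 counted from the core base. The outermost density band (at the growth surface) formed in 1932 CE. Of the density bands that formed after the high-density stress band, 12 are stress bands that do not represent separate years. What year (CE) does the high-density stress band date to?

The high-density stress band sits at density band 6 from the core base, so 500 − 6 = 494 density bands formed after it.
Removing the 12 false density bands leaves 494 − 12 = 482 true density bands beyond the high-density stress band.
482 density bands at 2 per year is 482 / 2 = 241 years.
1932 − 241 = 1691 CE.

1691 CE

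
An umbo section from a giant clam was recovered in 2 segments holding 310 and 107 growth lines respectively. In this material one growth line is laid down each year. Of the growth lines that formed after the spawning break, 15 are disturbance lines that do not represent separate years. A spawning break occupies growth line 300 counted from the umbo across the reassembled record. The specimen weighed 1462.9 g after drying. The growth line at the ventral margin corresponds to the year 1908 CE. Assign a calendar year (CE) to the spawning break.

Total growth lines = 310 + 107 = 417.
Between growth line 300 and the ventral margin there are 417 − 300 = 117 growth lines.
Excluding 15 false growth lines: 117 − 15 = 102.
1908 − 102 = 1806 CE.

1806 CE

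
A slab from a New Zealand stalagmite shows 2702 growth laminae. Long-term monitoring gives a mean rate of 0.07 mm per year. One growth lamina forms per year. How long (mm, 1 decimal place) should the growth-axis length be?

2702 years of growth are recorded.
Predicted length = 0.07 mm/year × 2702 years = 189.1 mm.

189.1 mm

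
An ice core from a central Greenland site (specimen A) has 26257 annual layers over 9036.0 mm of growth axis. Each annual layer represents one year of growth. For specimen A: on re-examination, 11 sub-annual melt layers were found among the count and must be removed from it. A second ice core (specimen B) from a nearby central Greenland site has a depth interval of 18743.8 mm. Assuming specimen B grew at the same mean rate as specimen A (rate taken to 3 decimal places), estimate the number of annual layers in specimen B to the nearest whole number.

54488 annual layers

Specimen A: true annual layer count = 26257 − 11 = 26246.
A: 9036.0 mm over 26246 years gives 9036.0 / 26246 ≈ 0.344 mm/yr.
B spans 18743.8 / 0.344 = 54487.79 years ≈ 54488 annual layers.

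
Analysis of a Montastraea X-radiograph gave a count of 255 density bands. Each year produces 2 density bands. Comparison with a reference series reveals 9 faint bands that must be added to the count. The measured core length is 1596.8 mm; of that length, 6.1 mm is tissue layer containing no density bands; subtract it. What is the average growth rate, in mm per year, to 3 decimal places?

12.051 mm per year

After corrections the count is 255 + 9 = 264 density bands.
Dividing by 2 density bands per year: 264 / 2 = 132 years.
The growth record spans 1596.8 − 6.1 = 1590.7 mm.
1590.7 mm over 132 years gives 1590.7 / 132 ≈ 12.051 mm per year.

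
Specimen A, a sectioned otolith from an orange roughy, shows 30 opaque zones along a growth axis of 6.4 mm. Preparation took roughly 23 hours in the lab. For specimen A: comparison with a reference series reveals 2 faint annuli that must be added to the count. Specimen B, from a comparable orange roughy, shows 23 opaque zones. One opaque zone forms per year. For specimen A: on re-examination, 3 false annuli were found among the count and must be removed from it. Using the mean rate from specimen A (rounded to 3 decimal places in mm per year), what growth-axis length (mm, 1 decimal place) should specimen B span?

5.1 mm

Specimen A: after corrections the count is 30 − 3 + 2 = 29 opaque zones.
A: Extension rate ≈ 6.4 / 29 = 0.221 mm/yr.
B's length ≈ 0.221 × 23 = 5.1 mm.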